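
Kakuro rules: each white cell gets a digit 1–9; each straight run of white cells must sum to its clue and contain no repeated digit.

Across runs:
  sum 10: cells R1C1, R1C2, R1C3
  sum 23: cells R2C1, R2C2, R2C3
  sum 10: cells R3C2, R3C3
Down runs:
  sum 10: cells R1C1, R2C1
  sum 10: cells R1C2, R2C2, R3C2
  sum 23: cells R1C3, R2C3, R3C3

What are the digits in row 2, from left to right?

9 6 8

23 in 3 cells must be {6,8,9}.
Only 6 fits R1C3 under both its across sum 10 and down sum 23.
The 23 across and the 10 down share only 6, so R2C2 = 6.
No cell is forced outright now. R2C1 can only be 8 or 9 (the digits allowed by both its 23 across and its 10 down). If R2C1 = 8: then R1C1 would have to be in {1,3} for the 10 across but in {2} for the 10 down — contradiction. So R2C1 = 9.
R1C1 = 10 − 9 = 1 completes the 10 down.
R1C2 = 10 − 7 = 3 completes the 10 across.
R2C3 = 23 − 15 = 8 completes the 23 across.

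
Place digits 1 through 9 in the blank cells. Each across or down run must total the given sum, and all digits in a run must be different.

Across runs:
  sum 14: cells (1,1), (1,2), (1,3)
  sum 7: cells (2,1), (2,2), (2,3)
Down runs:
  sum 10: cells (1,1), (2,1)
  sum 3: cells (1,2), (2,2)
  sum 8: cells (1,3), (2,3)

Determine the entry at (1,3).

7

7 in 3 cells must be {1,2,4}; 3 in 2 cells must be {1,2}.
Nothing is forced directly, so branch on (1,2), whose candidates are 1 or 2. If (1,2) = 2: that forces (2,2) = 1, (2,3) = 2, after which (1,3) would have to be in {3,4,5,7,8,9} for the 14 across but in {6} for the 8 down — contradiction. So (1,2) = 1.
(2,2) = 3 − 1 = 2 completes the 3 down.
Given what's placed, (2,3) must be 1 to fit the 7 across and 8 down.
(1,3) = 8 − 1 = 7 completes the 8 down.
(2,1) = 7 − 3 = 4 completes the 7 across.
(1,1) = 14 − 8 = 6 completes the 14 across.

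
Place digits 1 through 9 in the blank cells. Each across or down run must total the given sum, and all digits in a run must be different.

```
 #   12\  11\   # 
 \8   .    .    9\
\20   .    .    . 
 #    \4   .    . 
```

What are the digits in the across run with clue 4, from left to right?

4 in 2 cells must be {1,3}.
Nothing is forced directly, so branch on R3C2, whose candidates are 1 or 3. If R3C2 = 1: that forces R3C3 = 3, R2C3 = 6, after which R2C2 would have to be in {5,9} for the 20 across but in {2,3,4,6,7,8} for the 11 down — contradiction. So R3C2 = 3.
R3C3 = 4 − 3 = 1 completes the 4 across.
R2C3 = 9 − 1 = 8 completes the 9 down.
R2C2 = 7: the only remaining digit allowed by both the 20 across and the 11 down.
R1C2 = 11 − 10 = 1 completes the 11 down.
R2C1 = 20 − 15 = 5 completes the 20 across.
R1C1 = 8 − 1 = 7 completes the 8 across.

3 1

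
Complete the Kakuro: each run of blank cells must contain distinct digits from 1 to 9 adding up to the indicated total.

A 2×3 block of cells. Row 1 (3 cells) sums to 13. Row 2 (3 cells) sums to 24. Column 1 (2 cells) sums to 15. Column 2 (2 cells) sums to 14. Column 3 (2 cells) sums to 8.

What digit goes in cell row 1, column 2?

24 in 3 cells must be {7,8,9}.
The 24 across and the 8 down share only 7, so (2,3) = 7.
(1,3) = 8 − 7 = 1 completes the 8 down.
Nothing is forced directly, so branch on (2,1), whose candidates are 8 or 9. If (2,1) = 9: then (1,1) would have to be in {3,4,5,7,8,9} for the 13 across but in {6} for the 15 down — contradiction. So (2,1) = 8.
(1,1) = 15 − 8 = 7 completes the 15 down.
(1,2) = 13 − 8 = 5 completes the 13 across.
(2,2) = 24 − 15 = 9 completes the 24 across.

5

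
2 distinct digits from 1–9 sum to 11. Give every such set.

2 distinct digits from 1–9 sum between 3 and 17.

{2,9}; {3,8}; {4,7}; {5,6}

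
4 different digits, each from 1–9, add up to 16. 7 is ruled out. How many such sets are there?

5

4 distinct digits from 1–9 sum between 10 and 30.
Dropping sets that contain 7.
Enumerating: {1,2,4,9}, {1,2,5,8}, {1,3,4,8}, {1,4,5,6}, {2,3,5,6}.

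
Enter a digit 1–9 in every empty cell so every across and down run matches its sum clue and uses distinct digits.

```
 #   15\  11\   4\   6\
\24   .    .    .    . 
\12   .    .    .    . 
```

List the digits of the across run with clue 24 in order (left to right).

4 in 2 cells must be {1,3}.
Only 6 fits R2C1 under both its across sum 12 and down sum 15.
R1C1 = 15 − 6 = 9 completes the 15 down.
Nothing is forced directly, so branch on R1C3, whose candidates are 1 or 3. If R1C3 = 1: then R1C4 would have to be in {6,8} for the 24 across but in {1,2,4,5} for the 6 down — contradiction. So R1C3 = 3.
R2C3 = 4 − 3 = 1 completes the 4 down.
R2C4 = 2: the only remaining digit allowed by both the 12 across and the 6 down.
R1C4 = 6 − 2 = 4 completes the 6 down.
R2C2 = 12 − 9 = 3 completes the 12 across.
R1C2 = 24 − 16 = 8 completes the 24 across.

9, 8, 3, 4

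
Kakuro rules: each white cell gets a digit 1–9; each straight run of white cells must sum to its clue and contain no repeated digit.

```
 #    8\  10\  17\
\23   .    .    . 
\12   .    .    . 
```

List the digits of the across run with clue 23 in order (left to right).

6, 9, 8

23 in 3 cells must be {6,8,9}; 17 in 2 cells must be {8,9}.
The 23 across and the 8 down share only 6, so R1C1 = 6.
R2C1 = 8 − 6 = 2 completes the 8 down.
Given what's placed, R2C3 must be 9 to fit the 12 across and 17 down.
R1C3 = 17 − 9 = 8 completes the 17 down.
R2C2 = 12 − 11 = 1 completes the 12 across.
R1C2 = 23 − 14 = 9 completes the 23 across.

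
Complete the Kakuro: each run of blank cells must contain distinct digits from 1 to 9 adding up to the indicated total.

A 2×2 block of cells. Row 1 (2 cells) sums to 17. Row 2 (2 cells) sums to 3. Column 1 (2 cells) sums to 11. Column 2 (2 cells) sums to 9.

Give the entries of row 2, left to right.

2 1

17 in 2 cells must be {8,9}; 3 in 2 cells must be {1,2}.
The 17 across and the 9 down share only 8, so (1,2) = 8.
The 3 across and the 11 down share only 2, so (2,1) = 2.
(2,2) = 3 − 2 = 1 completes the 3 across.
(1,1) = 17 − 8 = 9 completes the 17 across.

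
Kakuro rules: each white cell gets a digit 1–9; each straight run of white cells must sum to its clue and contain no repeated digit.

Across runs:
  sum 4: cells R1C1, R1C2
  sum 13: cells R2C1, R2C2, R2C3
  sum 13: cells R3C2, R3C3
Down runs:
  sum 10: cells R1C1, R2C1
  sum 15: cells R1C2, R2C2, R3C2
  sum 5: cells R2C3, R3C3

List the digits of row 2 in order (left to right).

4 in 2 cells must be {1,3}.
The 13 across and the 5 down share only 4, so R3C3 = 4.
R2C3 = 5 − 4 = 1 completes the 5 down.
R3C2 = 13 − 4 = 9 completes the 13 across.
R1C2 = 1: the only remaining digit allowed by both the 4 across and the 15 down.
R2C2 = 15 − 10 = 5 completes the 15 down.
R1C1 = 4 − 1 = 3 completes the 4 across.
R2C1 = 13 − 6 = 7 completes the 13 across.

7, 5, 1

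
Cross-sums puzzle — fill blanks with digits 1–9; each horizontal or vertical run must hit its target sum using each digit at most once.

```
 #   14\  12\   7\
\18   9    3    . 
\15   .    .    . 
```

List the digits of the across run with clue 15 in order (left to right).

R1C3 = 18 − 12 = 6 completes the 18 across.
R2C1 = 14 − 9 = 5 completes the 14 down.
R2C2 = 12 − 3 = 9 completes the 12 down.
R2C3 = 15 − 14 = 1 completes the 15 across.

5 9 1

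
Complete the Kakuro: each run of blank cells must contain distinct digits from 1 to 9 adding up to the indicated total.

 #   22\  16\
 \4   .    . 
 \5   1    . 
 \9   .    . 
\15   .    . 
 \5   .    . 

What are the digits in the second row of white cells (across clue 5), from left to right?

1, 4

4 in 2 cells must be {1,3}; 16 in 5 cells must be {1,2,3,4,6}.
R1C1 = 3: the only remaining digit allowed by both the 4 across and the 22 down.
R1C2 = 4 − 3 = 1 completes the 4 across.
R2C2 = 5 − 1 = 4 completes the 5 across.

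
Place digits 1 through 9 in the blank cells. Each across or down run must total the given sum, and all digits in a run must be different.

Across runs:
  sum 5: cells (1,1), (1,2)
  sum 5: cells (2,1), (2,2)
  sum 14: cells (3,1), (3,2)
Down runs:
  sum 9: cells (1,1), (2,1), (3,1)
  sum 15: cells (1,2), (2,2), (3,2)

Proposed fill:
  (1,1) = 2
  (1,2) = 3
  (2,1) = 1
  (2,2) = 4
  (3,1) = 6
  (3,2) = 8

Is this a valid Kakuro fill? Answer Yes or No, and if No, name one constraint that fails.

Yes

Across: 2+3=5; 1+4=5; 6+8=14. Down: 2+1+6=9; 3+4+8=15. No digit repeats within any run.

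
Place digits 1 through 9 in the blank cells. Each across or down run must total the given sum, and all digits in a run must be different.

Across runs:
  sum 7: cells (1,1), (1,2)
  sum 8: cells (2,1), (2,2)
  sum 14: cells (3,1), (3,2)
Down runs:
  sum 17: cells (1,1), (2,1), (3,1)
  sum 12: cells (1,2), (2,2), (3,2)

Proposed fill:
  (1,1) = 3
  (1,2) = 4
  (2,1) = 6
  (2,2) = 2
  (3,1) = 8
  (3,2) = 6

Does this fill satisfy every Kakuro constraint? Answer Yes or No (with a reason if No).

Yes

Across: 3+4=7; 6+2=8; 8+6=14. Down: 3+6+8=17; 4+2+6=12. No digit repeats within any run.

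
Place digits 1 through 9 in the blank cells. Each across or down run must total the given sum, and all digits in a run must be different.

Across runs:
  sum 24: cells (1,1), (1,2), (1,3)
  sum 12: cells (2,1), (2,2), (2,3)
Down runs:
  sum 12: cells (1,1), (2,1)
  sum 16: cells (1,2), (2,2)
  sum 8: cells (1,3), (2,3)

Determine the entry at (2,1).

24 in 3 cells must be {7,8,9}; 16 in 2 cells must be {7,9}.
The 24 across and the 8 down share only 7, so (1,3) = 7.
(2,3) = 8 − 7 = 1 completes the 8 down.
Given what's placed, (1,2) must be 9 to fit the 24 across and 16 down.
(2,2) = 16 − 9 = 7 completes the 16 down.
(1,1) = 24 − 16 = 8 completes the 24 across.
(2,1) = 12 − 8 = 4 completes the 12 across.

4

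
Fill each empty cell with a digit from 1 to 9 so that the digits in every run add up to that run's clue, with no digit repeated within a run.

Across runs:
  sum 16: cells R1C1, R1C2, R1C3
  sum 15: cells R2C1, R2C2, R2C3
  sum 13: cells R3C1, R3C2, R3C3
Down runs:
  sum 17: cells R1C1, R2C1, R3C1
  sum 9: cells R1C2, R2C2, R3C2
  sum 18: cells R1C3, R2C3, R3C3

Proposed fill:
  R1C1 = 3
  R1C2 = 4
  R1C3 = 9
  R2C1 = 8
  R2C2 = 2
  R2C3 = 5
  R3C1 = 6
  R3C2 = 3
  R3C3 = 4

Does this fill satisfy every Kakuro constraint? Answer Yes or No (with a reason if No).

Yes

Across: 3+4+9=16; 8+2+5=15; 6+3+4=13. Down: 3+8+6=17; 4+2+3=9; 9+5+4=18. No digit repeats within any run.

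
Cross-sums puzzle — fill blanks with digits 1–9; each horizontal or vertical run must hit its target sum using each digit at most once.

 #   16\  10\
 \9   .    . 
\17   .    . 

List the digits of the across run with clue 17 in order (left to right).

17 in 2 cells must be {8,9}; 16 in 2 cells must be {7,9}.
The 9 across and the 16 down share only 7, so R1C1 = 7.
R1C2 = 9 − 7 = 2 completes the 9 across.
R2C1 = 16 − 7 = 9 completes the 16 down.
R2C2 = 17 − 9 = 8 completes the 17 across.

9 8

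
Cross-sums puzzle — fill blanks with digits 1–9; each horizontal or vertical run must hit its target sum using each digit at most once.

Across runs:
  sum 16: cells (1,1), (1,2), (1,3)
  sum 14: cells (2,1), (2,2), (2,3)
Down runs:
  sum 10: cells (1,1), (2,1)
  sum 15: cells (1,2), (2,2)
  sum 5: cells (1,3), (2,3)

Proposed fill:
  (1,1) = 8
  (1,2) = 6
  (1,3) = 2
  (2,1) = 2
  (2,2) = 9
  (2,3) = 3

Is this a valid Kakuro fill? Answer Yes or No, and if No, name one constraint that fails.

Across: 8+6+2=16; 2+9+3=14. Down: 8+2=10; 6+9=15; 2+3=5. No digit repeats within any run.

Yes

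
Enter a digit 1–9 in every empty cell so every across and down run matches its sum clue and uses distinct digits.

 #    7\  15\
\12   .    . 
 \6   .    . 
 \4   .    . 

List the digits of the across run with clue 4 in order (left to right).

4 in 2 cells must be {1,3}; 7 in 3 cells must be {1,2,4}.
The 12 across and the 7 down share only 4, so R1C1 = 4.
R1C2 = 12 − 4 = 8 completes the 12 across.
Given what's placed, R3C1 must be 1 to fit the 4 across and 7 down.
R3C2 = 4 − 1 = 3 completes the 4 across.
R2C1 = 7 − 5 = 2 completes the 7 down.
R2C2 = 6 − 2 = 4 completes the 6 across.

1, 3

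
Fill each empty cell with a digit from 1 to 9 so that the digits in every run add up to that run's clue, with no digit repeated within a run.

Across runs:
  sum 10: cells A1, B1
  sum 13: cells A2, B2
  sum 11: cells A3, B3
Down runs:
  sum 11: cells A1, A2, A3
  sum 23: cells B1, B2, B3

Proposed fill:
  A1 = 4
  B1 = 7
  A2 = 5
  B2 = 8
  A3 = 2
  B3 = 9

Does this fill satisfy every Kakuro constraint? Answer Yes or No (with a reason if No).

No — the down run B1–B3 sums to 24, not 23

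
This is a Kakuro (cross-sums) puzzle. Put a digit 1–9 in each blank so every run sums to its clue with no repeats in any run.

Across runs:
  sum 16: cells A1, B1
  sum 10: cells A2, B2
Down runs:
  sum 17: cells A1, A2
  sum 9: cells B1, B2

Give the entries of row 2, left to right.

16 in 2 cells must be {7,9}; 17 in 2 cells must be {8,9}.
The 16 across and the 17 down share only 9, so A1 = 9.
B1 = 16 − 9 = 7 completes the 16 across.
A2 = 17 − 9 = 8 completes the 17 down.
B2 = 10 − 8 = 2 completes the 10 across.

8 2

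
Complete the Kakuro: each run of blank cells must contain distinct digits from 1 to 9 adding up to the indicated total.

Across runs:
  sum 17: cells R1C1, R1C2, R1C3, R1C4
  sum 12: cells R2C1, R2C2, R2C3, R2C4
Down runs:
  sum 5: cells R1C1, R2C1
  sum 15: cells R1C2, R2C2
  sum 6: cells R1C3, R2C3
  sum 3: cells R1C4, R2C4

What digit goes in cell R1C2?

9

3 in 2 cells must be {1,2}.
Only 6 fits R2C2 under both its across sum 12 and down sum 15.
R1C2 = 15 − 6 = 9 completes the 15 down.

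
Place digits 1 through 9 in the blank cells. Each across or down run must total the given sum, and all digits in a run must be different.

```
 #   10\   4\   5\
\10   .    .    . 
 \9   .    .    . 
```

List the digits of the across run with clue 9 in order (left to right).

4, 3, 2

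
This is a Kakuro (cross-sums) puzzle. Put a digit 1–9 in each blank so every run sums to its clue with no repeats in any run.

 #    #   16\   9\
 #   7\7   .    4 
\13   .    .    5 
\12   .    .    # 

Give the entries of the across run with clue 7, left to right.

3 4

R1C2 = 7 − 4 = 3 completes the 7 across.
No cell is forced outright now. R2C2 can only be 6 or 7 (the digits allowed by both its 13 across and its 16 down). If R2C2 = 7: that forces R2C1 = 1, after which R3C1 would have to be in {3,4,5,7,8,9} for the 12 across but in {6} for the 7 down — contradiction. So R2C2 = 6.
R2C1 = 13 − 11 = 2 completes the 13 across.
R3C1 = 7 − 2 = 5 completes the 7 down.
R3C2 = 12 − 5 = 7 completes the 12 across.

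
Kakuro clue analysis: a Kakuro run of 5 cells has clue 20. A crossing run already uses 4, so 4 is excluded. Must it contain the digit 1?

Every partition of 20 into 5 distinct digits under that restriction includes 1: {1,2,3,5,9}, {1,2,3,6,8}.

Yes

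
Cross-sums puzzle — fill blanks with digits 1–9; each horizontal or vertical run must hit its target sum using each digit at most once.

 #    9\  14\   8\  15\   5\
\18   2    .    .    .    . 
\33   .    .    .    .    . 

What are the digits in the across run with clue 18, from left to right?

2 5 3 7 1

R2C1 = 9 − 2 = 7 completes the 9 down.
No cell is forced outright now. R2C5 can only be 3 or 4 (the digits allowed by both its 33 across and its 5 down). If R2C5 = 3: then R1C5 would have to be in {1,3,4,5,6,7,8} for the 18 across but in {2} for the 5 down — contradiction. So R2C5 = 4.
R1C5 = 5 − 4 = 1 completes the 5 down.
Given what's placed, R2C3 must be 5 to fit the 33 across and 8 down.
R1C3 = 8 − 5 = 3 completes the 8 down.
Nothing is forced directly, so branch on R1C2, whose candidates are 5 or 8. If R1C2 = 8: then R1C4 would have to be in {4} for the 18 across but in {6,7,8,9} for the 15 down — contradiction. So R1C2 = 5.
R1C4 = 18 − 11 = 7 completes the 18 across.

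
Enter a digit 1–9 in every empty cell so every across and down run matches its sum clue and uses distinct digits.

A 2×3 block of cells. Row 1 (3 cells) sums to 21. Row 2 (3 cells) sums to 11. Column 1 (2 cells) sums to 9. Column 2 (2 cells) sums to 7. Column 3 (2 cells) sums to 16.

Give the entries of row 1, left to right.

8, 4, 9

16 in 2 cells must be {7,9}.
The 11 across and the 16 down share only 7, so (2,3) = 7.
(1,3) = 16 − 7 = 9 completes the 16 down.
Nothing is forced directly, so branch on (2,1), whose candidates are 1 or 3. If (2,1) = 3: then (1,1) would have to be in {4,5,7,8} for the 21 across but in {6} for the 9 down — contradiction. So (2,1) = 1.
(1,1) = 9 − 1 = 8 completes the 9 down.
(1,2) = 21 − 17 = 4 completes the 21 across.
(2,2) = 11 − 8 = 3 completes the 11 across.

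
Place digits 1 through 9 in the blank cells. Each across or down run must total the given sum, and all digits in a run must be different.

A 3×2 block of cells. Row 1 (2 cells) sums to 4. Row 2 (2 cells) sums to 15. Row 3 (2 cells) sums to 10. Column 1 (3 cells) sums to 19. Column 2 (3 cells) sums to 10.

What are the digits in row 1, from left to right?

4 in 2 cells must be {1,3}.
The 4 across and the 19 down share only 3, so (1,1) = 3.
(1,2) = 4 − 3 = 1 completes the 4 across.
Nothing is forced directly, so branch on (2,1), whose candidates are 7 or 9. If (2,1) = 7: then (2,2) would have to be in {8} for the 15 across but in {2,3,4,5,6,7} for the 10 down — contradiction. So (2,1) = 9.
(2,2) = 15 − 9 = 6 completes the 15 across.
(3,1) = 19 − 12 = 7 completes the 19 down.
(3,2) = 10 − 7 = 3 completes the 10 across.

3 1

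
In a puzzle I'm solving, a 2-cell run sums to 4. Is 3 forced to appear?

Yes

The only way to make 4 from 2 distinct digits is {1,3}, which contains 3.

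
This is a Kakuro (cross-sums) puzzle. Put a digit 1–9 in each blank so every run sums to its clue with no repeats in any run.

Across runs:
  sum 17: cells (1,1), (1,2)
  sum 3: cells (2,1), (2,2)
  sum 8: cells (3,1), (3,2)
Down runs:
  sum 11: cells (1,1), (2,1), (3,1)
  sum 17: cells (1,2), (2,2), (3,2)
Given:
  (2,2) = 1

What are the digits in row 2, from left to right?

2, 1

17 in 2 cells must be {8,9}; 3 in 2 cells must be {1,2}.
(1,1) = 8: only digit in both the 17-across and 11-down candidate sets.
(1,2) = 17 − 8 = 9 completes the 17 across.
(2,1) = 3 − 1 = 2 completes the 3 across.
(3,1) = 11 − 10 = 1 completes the 11 down.
(3,2) = 8 − 1 = 7 completes the 8 across.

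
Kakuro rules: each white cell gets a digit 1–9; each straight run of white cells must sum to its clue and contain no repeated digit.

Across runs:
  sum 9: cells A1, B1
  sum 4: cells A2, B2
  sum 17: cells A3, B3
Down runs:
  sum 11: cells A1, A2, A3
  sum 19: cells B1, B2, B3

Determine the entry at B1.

4 in 2 cells must be {1,3}; 17 in 2 cells must be {8,9}.
The 4 across and the 19 down share only 3, so B2 = 3.
The 17 across and the 11 down share only 8, so A3 = 8.
B3 = 17 − 8 = 9 completes the 17 across.
B1 = 19 − 12 = 7 completes the 19 down.
A2 = 4 − 3 = 1 completes the 4 across.
A1 = 9 − 7 = 2 completes the 9 across.

7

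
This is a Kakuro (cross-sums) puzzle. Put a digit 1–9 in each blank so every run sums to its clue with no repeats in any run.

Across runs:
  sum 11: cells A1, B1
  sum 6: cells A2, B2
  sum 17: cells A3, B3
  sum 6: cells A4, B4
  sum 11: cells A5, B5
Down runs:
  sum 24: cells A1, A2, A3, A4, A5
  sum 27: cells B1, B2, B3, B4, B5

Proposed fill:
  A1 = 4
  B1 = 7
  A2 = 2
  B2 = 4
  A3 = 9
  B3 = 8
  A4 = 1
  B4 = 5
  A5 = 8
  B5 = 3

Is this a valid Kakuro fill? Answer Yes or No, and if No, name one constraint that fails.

Yes

Across: 4+7=11; 2+4=6; 9+8=17; 1+5=6; 8+3=11. Down: 4+2+9+1+8=24; 7+4+8+5+3=27. No digit repeats within any run.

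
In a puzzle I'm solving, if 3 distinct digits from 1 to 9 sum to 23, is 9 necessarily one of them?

The only way to make 23 from 3 distinct digits is {6,8,9}, which contains 9.

Yes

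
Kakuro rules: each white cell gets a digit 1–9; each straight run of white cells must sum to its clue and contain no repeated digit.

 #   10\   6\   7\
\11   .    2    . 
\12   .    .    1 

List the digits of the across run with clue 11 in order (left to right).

3, 2, 6

R1C3 = 7 − 1 = 6 completes the 7 down.
R2C2 = 6 − 2 = 4 completes the 6 down.
R1C1 = 11 − 8 = 3 completes the 11 across.
R2C1 = 12 − 5 = 7 completes the 12 across.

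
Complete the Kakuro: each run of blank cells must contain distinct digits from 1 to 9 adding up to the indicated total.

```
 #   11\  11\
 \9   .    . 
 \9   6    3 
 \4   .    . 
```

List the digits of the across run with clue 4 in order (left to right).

3, 1

4 in 2 cells must be {1,3}.
Given what's placed, R3C2 must be 1 to fit the 4 across and 11 down.
R1C2 = 11 − 4 = 7 completes the 11 down.
R3C1 = 4 − 1 = 3 completes the 4 across.
R1C1 = 9 − 7 = 2 completes the 9 across.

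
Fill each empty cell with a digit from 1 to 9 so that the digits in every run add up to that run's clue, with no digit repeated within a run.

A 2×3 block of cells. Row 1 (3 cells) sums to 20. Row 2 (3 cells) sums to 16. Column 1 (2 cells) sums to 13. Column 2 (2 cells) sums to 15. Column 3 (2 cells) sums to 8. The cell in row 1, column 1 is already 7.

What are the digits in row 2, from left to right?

6, 7, 3

Given what's placed, (1,3) must be 5 to fit the 20 across and 8 down.
(2,1) = 13 − 7 = 6 completes the 13 down.
(2,3) = 8 − 5 = 3 completes the 8 down.
(1,2) = 20 − 12 = 8 completes the 20 across.
(2,2) = 16 − 9 = 7 completes the 16 across.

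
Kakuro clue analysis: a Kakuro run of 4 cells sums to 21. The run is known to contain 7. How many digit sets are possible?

5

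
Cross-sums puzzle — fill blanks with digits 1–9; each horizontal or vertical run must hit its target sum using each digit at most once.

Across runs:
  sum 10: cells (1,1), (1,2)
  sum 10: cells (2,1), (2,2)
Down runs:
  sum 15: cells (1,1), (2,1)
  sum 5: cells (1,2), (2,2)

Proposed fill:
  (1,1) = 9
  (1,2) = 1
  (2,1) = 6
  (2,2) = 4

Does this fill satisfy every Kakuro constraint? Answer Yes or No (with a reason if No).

Yes

Across: 9+1=10; 6+4=10. Down: 9+6=15; 1+4=5. No digit repeats within any run.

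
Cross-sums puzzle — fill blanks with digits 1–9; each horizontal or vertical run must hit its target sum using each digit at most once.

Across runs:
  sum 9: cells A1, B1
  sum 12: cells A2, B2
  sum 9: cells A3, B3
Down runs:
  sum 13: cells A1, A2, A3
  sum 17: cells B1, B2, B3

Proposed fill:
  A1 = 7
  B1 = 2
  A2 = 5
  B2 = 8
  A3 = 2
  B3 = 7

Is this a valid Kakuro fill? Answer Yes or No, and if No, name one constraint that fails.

No — the down run A1–A3 sums to 14, not 13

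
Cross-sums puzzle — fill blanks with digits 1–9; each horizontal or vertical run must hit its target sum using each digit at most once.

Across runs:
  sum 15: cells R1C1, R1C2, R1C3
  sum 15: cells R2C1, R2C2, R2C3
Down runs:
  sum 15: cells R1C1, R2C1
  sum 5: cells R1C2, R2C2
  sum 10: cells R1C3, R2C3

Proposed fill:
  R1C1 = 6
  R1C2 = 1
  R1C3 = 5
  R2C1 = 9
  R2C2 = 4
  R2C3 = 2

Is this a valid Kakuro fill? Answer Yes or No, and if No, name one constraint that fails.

No — the across run R1C1–R1C3 sums to 12, not 15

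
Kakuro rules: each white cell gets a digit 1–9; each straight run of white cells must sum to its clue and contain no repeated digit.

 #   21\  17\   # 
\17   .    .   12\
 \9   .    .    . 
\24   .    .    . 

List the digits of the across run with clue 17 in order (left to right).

17 in 2 cells must be {8,9}; 24 in 3 cells must be {7,8,9}.
Nothing is forced directly, so branch on R1C1, whose candidates are 8 or 9. If R1C1 = 8: that forces R1C2 = 9, R3C2 = 7, R2C2 = 1, R3C1 = 9, R3C3 = 8, after which R2C1 would have to be in {2,3,5,6} for the 9 across but in {4} for the 21 down — contradiction. So R1C1 = 9.
R1C2 = 17 − 9 = 8 completes the 17 across.

9 8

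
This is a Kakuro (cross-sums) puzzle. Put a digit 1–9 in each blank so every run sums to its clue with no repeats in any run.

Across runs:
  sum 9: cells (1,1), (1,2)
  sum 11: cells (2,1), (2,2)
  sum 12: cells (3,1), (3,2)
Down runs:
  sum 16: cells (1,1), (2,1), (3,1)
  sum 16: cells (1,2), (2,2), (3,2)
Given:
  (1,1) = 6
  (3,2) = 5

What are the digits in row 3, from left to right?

7, 5

(1,2) = 9 − 6 = 3 completes the 9 across.
(2,2) = 16 − 8 = 8 completes the 16 down.
(3,1) = 12 − 5 = 7 completes the 12 across.
(2,1) = 11 − 8 = 3 completes the 11 across.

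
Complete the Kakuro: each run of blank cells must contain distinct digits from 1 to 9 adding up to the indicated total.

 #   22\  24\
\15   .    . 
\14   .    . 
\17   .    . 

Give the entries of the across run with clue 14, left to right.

17 in 2 cells must be {8,9}; 24 in 3 cells must be {7,8,9}.
Nothing is forced directly, so branch on R3C1, whose candidates are 8 or 9. If R3C1 = 8: that forces R1C1 = 9, after which R1C2 would have to be in {6} for the 15 across but in {7,8,9} for the 24 down — contradiction. So R3C1 = 9.
R3C2 = 17 − 9 = 8 completes the 17 across.
Given what's placed, R2C2 must be 9 to fit the 14 across and 24 down.
R1C2 = 24 − 17 = 7 completes the 24 down.
R2C1 = 14 − 9 = 5 completes the 14 across.
R1C1 = 15 − 7 = 8 completes the 15 across.

5, 9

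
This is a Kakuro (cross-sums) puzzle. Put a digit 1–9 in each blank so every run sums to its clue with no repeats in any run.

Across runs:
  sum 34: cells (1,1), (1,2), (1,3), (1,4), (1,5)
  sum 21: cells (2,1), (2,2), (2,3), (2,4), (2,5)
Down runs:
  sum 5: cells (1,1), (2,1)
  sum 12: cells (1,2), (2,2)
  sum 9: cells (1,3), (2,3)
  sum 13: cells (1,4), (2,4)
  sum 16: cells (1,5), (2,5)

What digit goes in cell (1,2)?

8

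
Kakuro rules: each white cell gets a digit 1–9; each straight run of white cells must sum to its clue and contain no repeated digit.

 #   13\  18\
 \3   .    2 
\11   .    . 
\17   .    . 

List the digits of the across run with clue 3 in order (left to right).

1 2

3 in 2 cells must be {1,2}; 17 in 2 cells must be {8,9}.
R1C1 = 3 − 2 = 1 completes the 3 across.
Given what's placed, R3C2 must be 9 to fit the 17 across and 18 down.
R2C2 = 18 − 11 = 7 completes the 18 down.
R3C1 = 17 − 9 = 8 completes the 17 across.
R2C1 = 11 − 7 = 4 completes the 11 across.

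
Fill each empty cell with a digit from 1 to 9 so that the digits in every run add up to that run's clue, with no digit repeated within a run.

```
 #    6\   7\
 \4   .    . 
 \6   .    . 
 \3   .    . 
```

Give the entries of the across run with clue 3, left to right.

1 2

4 in 2 cells must be {1,3}; 3 in 2 cells must be {1,2}; 6 in 3 cells must be {1,2,3}.
The 4 across and the 7 down share only 1, so R1C2 = 1.
Given what's placed, R3C2 must be 2 to fit the 3 across and 7 down.
R1C1 = 4 − 1 = 3 completes the 4 across.
R2C2 = 7 − 3 = 4 completes the 7 down.
R3C1 = 3 − 2 = 1 completes the 3 across.
R2C1 = 6 − 4 = 2 completes the 6 across.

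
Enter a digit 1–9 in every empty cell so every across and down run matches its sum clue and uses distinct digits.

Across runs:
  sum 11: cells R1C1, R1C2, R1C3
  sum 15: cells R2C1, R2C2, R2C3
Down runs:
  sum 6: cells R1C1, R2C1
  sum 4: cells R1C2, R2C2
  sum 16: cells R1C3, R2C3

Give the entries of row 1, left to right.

4 in 2 cells must be {1,3}; 16 in 2 cells must be {7,9}.
The 11 across and the 16 down share only 7, so R1C3 = 7.
R2C3 = 16 − 7 = 9 completes the 16 down.
Given what's placed, R1C1 must be 1 to fit the 11 across and 6 down.
R1C2 = 11 − 8 = 3 completes the 11 across.
R2C1 = 6 − 1 = 5 completes the 6 down.
R2C2 = 15 − 14 = 1 completes the 15 across.

1 3 7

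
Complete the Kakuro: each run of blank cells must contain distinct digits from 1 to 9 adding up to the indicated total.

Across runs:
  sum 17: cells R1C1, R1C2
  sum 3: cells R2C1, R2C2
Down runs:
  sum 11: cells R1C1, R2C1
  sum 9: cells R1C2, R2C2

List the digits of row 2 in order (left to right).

2 1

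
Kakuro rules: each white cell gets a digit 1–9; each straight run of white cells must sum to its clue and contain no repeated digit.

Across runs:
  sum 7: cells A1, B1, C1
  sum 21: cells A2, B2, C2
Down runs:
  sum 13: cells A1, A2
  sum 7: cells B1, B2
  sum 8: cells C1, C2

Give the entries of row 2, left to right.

7 in 3 cells must be {1,2,4}.
The 7 across and the 13 down share only 4, so A1 = 4.
A2 = 13 − 4 = 9 completes the 13 down.
Nothing is forced directly, so branch on B2, whose candidates are 4 or 5. If B2 = 4: then B1 would have to be in {1,2} for the 7 across but in {3} for the 7 down — contradiction. So B2 = 5.
B1 = 7 − 5 = 2 completes the 7 down.
C1 = 7 − 6 = 1 completes the 7 across.
C2 = 21 − 14 = 7 completes the 21 across.

9 5 7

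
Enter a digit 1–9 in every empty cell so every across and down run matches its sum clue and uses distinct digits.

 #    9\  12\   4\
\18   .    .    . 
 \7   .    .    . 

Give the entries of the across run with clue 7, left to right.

7 in 3 cells must be {1,2,4}; 4 in 2 cells must be {1,3}.
The 7 across and the 12 down share only 4, so R2C2 = 4.
Given what's placed, R2C3 must be 1 to fit the 7 across and 4 down.
R1C2 = 12 − 4 = 8 completes the 12 down.
R1C3 = 4 − 1 = 3 completes the 4 down.
R2C1 = 7 − 5 = 2 completes the 7 across.
R1C1 = 18 − 11 = 7 completes the 18 across.

2 4 1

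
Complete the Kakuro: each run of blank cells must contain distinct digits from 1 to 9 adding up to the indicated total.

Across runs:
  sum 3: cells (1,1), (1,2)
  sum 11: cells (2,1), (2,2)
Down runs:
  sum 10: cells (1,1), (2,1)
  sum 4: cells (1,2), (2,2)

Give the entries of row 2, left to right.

8 3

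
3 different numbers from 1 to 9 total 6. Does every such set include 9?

No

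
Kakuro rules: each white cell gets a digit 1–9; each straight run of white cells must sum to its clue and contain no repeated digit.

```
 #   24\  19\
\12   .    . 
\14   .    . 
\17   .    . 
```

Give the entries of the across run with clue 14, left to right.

17 in 2 cells must be {8,9}; 24 in 3 cells must be {7,8,9}.
Nothing is forced directly, so branch on R2C1, whose candidates are 8 or 9. If R2C1 = 9: that forces R2C2 = 5, R3C1 = 8, after which R3C2 would have to be in {9} for the 17 across but in {6,8} for the 19 down — contradiction. So R2C1 = 8.
R2C2 = 14 − 8 = 6 completes the 14 across.
Given what's placed, R3C1 must be 9 to fit the 17 across and 24 down.
R3C2 = 17 − 9 = 8 completes the 17 across.
R1C1 = 24 − 17 = 7 completes the 24 down.
R1C2 = 12 − 7 = 5 completes the 12 across.

8 6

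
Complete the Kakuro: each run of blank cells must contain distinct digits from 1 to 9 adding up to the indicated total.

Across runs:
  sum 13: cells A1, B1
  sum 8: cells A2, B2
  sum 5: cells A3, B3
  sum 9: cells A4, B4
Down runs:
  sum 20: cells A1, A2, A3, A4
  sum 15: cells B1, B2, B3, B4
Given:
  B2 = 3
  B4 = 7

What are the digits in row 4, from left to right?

2 7

Given what's placed, B1 must be 4 to fit the 13 across and 15 down.
A2 = 8 − 3 = 5 completes the 8 across.
B3 = 15 − 14 = 1 completes the 15 down.
A4 = 9 − 7 = 2 completes the 9 across.
A1 = 13 − 4 = 9 completes the 13 across.
A3 = 5 − 1 = 4 completes the 5 across.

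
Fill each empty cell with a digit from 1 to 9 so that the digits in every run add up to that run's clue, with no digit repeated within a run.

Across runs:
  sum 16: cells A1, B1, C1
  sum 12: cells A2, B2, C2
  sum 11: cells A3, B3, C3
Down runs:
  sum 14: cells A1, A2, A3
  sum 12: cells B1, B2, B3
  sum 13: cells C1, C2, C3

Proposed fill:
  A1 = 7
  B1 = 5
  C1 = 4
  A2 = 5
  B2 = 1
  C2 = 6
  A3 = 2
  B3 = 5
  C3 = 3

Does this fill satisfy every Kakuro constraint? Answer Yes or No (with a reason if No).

No — the down run B1–B3 sums to 11, not 12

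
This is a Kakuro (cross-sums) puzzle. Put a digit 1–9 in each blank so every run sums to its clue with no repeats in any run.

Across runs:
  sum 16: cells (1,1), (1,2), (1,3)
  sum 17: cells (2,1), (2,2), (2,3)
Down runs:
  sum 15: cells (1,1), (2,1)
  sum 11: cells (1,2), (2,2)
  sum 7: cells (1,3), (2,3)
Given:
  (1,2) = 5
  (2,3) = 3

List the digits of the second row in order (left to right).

(1,3) = 7 − 3 = 4 completes the 7 down.
(2,2) = 11 − 5 = 6 completes the 11 down.
(1,1) = 16 − 9 = 7 completes the 16 across.
(2,1) = 17 − 9 = 8 completes the 17 across.

8 6 3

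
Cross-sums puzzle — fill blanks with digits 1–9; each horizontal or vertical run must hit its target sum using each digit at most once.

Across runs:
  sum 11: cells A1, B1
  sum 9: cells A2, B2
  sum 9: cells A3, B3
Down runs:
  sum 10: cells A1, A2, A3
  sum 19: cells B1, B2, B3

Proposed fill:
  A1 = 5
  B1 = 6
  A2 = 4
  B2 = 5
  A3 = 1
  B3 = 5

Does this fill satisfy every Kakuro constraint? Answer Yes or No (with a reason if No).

No — the across run A3–B3 sums to 6, not 9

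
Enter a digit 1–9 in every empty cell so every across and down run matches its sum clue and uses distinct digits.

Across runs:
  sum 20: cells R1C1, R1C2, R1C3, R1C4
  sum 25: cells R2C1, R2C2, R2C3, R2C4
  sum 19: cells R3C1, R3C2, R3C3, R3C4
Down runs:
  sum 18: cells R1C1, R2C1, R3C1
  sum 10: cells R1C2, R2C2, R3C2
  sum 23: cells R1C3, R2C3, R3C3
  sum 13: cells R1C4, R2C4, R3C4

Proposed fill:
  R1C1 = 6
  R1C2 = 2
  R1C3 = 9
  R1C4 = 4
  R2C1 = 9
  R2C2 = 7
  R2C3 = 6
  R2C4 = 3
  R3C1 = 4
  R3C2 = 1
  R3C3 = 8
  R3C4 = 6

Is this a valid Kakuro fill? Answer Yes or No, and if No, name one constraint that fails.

No — the down run R1C1–R3C1 sums to 19, not 18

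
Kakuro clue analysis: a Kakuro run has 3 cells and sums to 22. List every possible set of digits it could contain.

{5,8,9}; {6,7,9}

3 distinct digits from 1–9 sum between 6 and 24.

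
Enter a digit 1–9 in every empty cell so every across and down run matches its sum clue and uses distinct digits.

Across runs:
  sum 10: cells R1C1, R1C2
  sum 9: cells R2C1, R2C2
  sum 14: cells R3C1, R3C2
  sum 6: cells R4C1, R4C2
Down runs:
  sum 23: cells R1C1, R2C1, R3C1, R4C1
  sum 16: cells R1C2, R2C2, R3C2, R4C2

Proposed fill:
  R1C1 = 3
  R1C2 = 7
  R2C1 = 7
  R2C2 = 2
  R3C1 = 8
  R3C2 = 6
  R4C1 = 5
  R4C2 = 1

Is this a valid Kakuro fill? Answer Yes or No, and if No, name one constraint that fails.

Yes

Across: 3+7=10; 7+2=9; 8+6=14; 5+1=6. Down: 3+7+8+5=23; 7+2+6+1=16. No digit repeats within any run.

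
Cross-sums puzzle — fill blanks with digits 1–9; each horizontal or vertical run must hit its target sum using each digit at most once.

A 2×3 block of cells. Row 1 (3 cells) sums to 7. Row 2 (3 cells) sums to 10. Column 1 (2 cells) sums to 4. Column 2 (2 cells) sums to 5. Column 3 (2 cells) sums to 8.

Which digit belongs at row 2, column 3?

6

7 in 3 cells must be {1,2,4}; 4 in 2 cells must be {1,3}.
The 7 across and the 4 down share only 1, so (1,1) = 1.
Given what's placed, (1,3) must be 2 to fit the 7 across and 8 down.
(2,1) = 4 − 1 = 3 completes the 4 down.
(2,3) = 8 − 2 = 6 completes the 8 down.
(1,2) = 7 − 3 = 4 completes the 7 across.
(2,2) = 10 − 9 = 1 completes the 10 across.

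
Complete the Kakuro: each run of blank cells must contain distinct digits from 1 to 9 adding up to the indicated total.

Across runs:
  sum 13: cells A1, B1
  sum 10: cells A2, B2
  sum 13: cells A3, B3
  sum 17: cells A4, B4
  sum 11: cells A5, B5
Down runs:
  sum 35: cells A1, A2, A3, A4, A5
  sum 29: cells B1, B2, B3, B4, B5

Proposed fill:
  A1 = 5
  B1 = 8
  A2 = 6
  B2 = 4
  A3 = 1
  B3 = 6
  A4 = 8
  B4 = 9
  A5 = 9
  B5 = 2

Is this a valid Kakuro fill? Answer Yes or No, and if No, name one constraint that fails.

No — the across run A3–B3 sums to 7, not 13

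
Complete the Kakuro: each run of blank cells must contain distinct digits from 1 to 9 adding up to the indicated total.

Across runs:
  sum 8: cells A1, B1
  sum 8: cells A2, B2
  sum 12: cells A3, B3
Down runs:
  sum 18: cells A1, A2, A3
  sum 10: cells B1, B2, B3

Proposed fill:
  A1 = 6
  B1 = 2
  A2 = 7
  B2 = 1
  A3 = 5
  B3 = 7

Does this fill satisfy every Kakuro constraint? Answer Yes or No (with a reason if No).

Yes

Across: 6+2=8; 7+1=8; 5+7=12. Down: 6+7+5=18; 2+1+7=10. No digit repeats within any run.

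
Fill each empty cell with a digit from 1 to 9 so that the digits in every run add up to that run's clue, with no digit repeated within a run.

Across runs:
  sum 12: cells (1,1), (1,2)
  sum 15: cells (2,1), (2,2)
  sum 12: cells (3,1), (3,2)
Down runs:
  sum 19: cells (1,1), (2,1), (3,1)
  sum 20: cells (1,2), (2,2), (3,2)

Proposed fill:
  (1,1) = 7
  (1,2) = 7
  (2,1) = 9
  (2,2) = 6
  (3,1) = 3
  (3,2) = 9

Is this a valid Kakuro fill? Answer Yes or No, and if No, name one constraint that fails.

No — the across run (1,1)–(1,2) sums to 14, not 12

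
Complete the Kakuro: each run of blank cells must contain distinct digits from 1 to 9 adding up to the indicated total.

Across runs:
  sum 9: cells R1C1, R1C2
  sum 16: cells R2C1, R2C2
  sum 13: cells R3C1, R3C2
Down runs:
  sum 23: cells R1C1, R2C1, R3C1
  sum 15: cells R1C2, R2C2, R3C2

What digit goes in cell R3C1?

8

16 in 2 cells must be {7,9}; 23 in 3 cells must be {6,8,9}.
The 16 across and the 23 down share only 9, so R2C1 = 9.
R2C2 = 16 − 9 = 7 completes the 16 across.
Nothing is forced directly, so branch on R1C1, whose candidates are 6 or 8. If R1C1 = 8: then R1C2 would have to be in {1} for the 9 across but in {2,3,5,6} for the 15 down — contradiction. So R1C1 = 6.
R1C2 = 9 − 6 = 3 completes the 9 across.
R3C1 = 23 − 15 = 8 completes the 23 down.
R3C2 = 13 − 8 = 5 completes the 13 across.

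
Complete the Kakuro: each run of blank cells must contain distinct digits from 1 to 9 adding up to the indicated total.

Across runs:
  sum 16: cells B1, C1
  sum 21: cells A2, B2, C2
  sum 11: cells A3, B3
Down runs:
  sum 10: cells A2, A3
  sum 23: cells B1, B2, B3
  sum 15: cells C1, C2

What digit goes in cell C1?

16 in 2 cells must be {7,9}; 23 in 3 cells must be {6,8,9}.
The 16 across and the 23 down share only 9, so B1 = 9.
C1 = 16 − 9 = 7 completes the 16 across.
C2 = 15 − 7 = 8 completes the 15 down.
B2 = 6: the only remaining digit allowed by both the 21 across and the 23 down.
B3 = 23 − 15 = 8 completes the 23 down.
A2 = 21 − 14 = 7 completes the 21 across.
A3 = 11 − 8 = 3 completes the 11 across.

7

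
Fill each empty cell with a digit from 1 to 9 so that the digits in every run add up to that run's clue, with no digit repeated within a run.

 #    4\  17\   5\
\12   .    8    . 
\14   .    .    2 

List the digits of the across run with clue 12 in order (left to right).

4 in 2 cells must be {1,3}; 17 in 2 cells must be {8,9}.
R1C3 = 5 − 2 = 3 completes the 5 down.
R2C1 = 3: the only remaining digit allowed by both the 14 across and the 4 down.
R2C2 = 14 − 5 = 9 completes the 14 across.
R1C1 = 12 − 11 = 1 completes the 12 across.

1 8 3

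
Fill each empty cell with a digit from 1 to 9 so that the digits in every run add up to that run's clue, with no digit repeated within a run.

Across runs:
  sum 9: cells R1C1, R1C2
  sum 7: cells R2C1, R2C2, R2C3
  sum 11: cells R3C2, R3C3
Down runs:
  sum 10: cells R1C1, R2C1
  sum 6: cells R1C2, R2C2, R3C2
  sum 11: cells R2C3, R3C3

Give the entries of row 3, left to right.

7 in 3 cells must be {1,2,4}; 6 in 3 cells must be {1,2,3}.
Nothing is forced directly, so branch on R2C3, whose candidates are 2 or 4. If R2C3 = 4: that forces R3C3 = 7, after which R3C2 would have to be in {4} for the 11 across but in {1,2,3} for the 6 down — contradiction. So R2C3 = 2.
R2C2 = 1: the only remaining digit allowed by both the 7 across and the 6 down.
R3C3 = 11 − 2 = 9 completes the 11 down.
R2C1 = 7 − 3 = 4 completes the 7 across.
R3C2 = 11 − 9 = 2 completes the 11 across.
R1C1 = 10 − 4 = 6 completes the 10 down.
R1C2 = 9 − 6 = 3 completes the 9 across.

2 9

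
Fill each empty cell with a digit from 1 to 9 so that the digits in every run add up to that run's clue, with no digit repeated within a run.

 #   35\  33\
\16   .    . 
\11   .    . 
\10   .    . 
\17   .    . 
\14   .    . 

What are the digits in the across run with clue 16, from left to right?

9 7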